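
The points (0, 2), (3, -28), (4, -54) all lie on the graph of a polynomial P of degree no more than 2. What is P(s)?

P(s) = -4s^2 + 2s + 2

Write P(s) = as^2 + bs + c. Substituting each data point gives a linear system:
  c = 2
  9a + 3b + c = -28
  16a + 4b + c = -54
Solving the system yields a = -4, b = 2, c = 2.
So P(s) = -4s² + 2s + 2.
Check: P(4) = -54. ✓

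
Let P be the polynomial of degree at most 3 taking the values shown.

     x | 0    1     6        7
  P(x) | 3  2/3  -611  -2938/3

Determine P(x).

Using the Lagrange interpolation formula with nodes 0, 1, 6, 7:
  L_0(x) = (x - 1)(x - 6)(x - 7) / -42
  L_1(x) = x(x - 6)(x - 7) / 30
  L_2(x) = x(x - 1)(x - 7) / -30
  L_3(x) = x(x - 1)(x - 6) / 42
Then P(x) = 3·L_0(x) + 2/3·L_1(x) - 611·L_2(x) - 2938/3·L_3(x).
Expanding and collecting terms gives P(x) = -3x^3 + x^2 - (1/3)x + 3.
Check: P(1) = 2/3. ✓

P(x) = -3x^3 + x^2 - (1/3)x + 3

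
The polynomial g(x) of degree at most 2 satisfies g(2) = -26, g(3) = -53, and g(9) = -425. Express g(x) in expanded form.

g(x) = -5x^2 - 2x - 2

Using the Lagrange interpolation formula with nodes 2, 3, 9:
  L_0(x) = (x - 3)(x - 9) / 7
  L_1(x) = (x - 2)(x - 9) / -6
  L_2(x) = (x - 2)(x - 3) / 42
Then g(x) = -26·L_0(x) - 53·L_1(x) - 425·L_2(x).
Expanding and collecting terms gives g(x) = -5x^2 - 2x - 2.
Check: g(2) = -26. ✓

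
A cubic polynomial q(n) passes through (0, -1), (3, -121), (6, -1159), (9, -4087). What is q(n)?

Using the Lagrange interpolation formula with nodes 0, 3, 6, 9:
  L_0(n) = (n - 3)(n - 6)(n - 9) / -162
  L_1(n) = n(n - 6)(n - 9) / 54
  L_2(n) = n(n - 3)(n - 9) / -54
  L_3(n) = n(n - 3)(n - 6) / 162
Then q(n) = -1·L_0(n) - 121·L_1(n) - 1159·L_2(n) - 4087·L_3(n).
Expanding and collecting terms gives q(n) = -6n^3 + 3n^2 + 5n - 1.
Check: q(9) = -4087. ✓

q(n) = -6n^3 + 3n^2 + 5n - 1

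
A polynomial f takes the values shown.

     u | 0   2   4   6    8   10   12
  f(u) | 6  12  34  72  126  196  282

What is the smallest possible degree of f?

2

Forward differences of the values at u = 0, 2, 4, 6, 8, 10, 12:
  f  : 6  12  34  72  126  196  282
  Δ  : 6  22  38  54  70  86
  Δ^2: 16  16  16  16  16
  Δ^3: 0  0  0  0
  Δ^4: 0  0  0
  Δ^5: 0  0
  Δ^6: 0
The second differences are constant (16) and nonzero, while all higher differences vanish, so the minimal degree is 2.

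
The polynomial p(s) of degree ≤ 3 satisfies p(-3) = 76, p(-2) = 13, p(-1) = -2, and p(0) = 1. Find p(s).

p(s) = -5s^3 - 6s^2 + 2s + 1

Using the Lagrange interpolation formula with nodes -3, -2, -1, 0:
  L_0(s) = (s + 2)(s + 1)s / -6
  L_1(s) = (s + 3)(s + 1)s / 2
  L_2(s) = (s + 3)(s + 2)s / -2
  L_3(s) = (s + 3)(s + 2)(s + 1) / 6
Then p(s) = 76·L_0(s) + 13·L_1(s) - 2·L_2(s) + 1·L_3(s).
Expanding and collecting terms gives p(s) = -5s^3 - 6s^2 + 2s + 1.
Check: p(0) = 1. ✓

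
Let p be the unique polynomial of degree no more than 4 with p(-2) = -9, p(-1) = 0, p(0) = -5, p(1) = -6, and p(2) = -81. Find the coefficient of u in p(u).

2

Write p(u) = au^4 + bu^3 + cu^2 + du + e. Substituting each data point gives a linear system:
  16a - 8b + 4c - 2d + e = -9
  a - b + c - d + e = 0
  e = -5
  a + b + c + d + e = -6
  16a + 8b + 4c + 2d + e = -81
Solving the system yields a = -4, b = -5, c = 6, d = 2, e = -5.
So p(u) = -4u^4 - 5u^3 + 6u^2 + 2u - 5.
The coefficient of u is 2.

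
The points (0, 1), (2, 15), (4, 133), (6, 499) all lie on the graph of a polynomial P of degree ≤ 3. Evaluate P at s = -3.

Forward differences of the values at s = 0, 2, 4, 6:
  P  : 1  15  133  499
  Δ  : 14  118  366
  Δ^2: 104  248
  Δ^3: 144
The third differences are constant, confirming degree 3.
Interpolating (Newton forward form) and evaluating at s = -3 gives P(-3) = -140.

-140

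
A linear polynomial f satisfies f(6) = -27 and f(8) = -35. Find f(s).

f(s) = -4s - 3

Write f(s) = as + b. Substituting each data point gives a linear system:
  6a + b = -27
  8a + b = -35
Solving the system yields a = -4, b = -3.
So f(s) = -4s - 3.
Check: f(6) = -27. ✓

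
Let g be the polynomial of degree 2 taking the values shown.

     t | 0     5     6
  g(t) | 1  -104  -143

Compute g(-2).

Write g(t) = at^2 + bt + c. Substituting each data point gives a linear system:
  c = 1
  25a + 5b + c = -104
  36a + 6b + c = -143
Solving the system yields a = -3, b = -6, c = 1.
So g(t) = -3t^2 - 6t + 1.
Then g(-2) = 1.

1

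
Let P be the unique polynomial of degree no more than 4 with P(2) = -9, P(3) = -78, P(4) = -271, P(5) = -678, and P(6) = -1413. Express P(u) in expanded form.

Write P(u) = au^4 + bu^3 + cu^2 + du + e. Substituting each data point gives a linear system:
  16a + 8b + 4c + 2d + e = -9
  81a + 27b + 9c + 3d + e = -78
  256a + 64b + 16c + 4d + e = -271
  625a + 125b + 25c + 5d + e = -678
  1296a + 216b + 36c + 6d + e = -1413
Solving the system yields a = -1, b = -1, c = 2, d = 5, e = -3.
So P(u) = -u^4 - u^3 + 2u^2 + 5u - 3.
Check: P(4) = -271. ✓

P(u) = -u^4 - u^3 + 2u^2 + 5u - 3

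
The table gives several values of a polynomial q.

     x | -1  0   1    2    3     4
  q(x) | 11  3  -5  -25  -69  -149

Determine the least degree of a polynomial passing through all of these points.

Forward differences of the values at x = -1, 0, 1, 2, 3, 4:
  q  : 11  3  -5  -25  -69  -149
  Δ  : -8  -8  -20  -44  -80
  Δ^2: 0  -12  -24  -36
  Δ^3: -12  -12  -12
  Δ^4: 0  0
  Δ^5: 0
The third differences are constant (-12) and nonzero, while all higher differences vanish, so the minimal degree is 3.

3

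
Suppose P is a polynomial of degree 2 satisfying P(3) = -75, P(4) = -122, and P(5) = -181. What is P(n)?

Using the Lagrange interpolation formula with nodes 3, 4, 5:
  L_0(n) = (n - 4)(n - 5) / 2
  L_1(n) = (n - 3)(n - 5) / -1
  L_2(n) = (n - 3)(n - 4) / 2
Then P(n) = -75·L_0(n) - 122·L_1(n) - 181·L_2(n).
Expanding and collecting terms gives P(n) = -6n² - 5n - 6.
Check: P(5) = -181. ✓

P(n) = -6n^2 - 5n - 6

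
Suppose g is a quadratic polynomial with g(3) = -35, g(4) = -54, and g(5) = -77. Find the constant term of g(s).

Write g(s) = as^2 + bs + c. Substituting each data point gives a linear system:
  9a + 3b + c = -35
  16a + 4b + c = -54
  25a + 5b + c = -77
Solving the system yields a = -2, b = -5, c = -2.
So g(s) = -2s^2 - 5s - 2.
The constant term is -2.

-2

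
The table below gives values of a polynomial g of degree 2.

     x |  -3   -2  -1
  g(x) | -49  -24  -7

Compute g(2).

Write g(x) = ax^2 + bx + c. Substituting each data point gives a linear system:
  9a - 3b + c = -49
  4a - 2b + c = -24
  a - b + c = -7
Solving the system yields a = -4, b = 5, c = 2.
So g(x) = -4x^2 + 5x + 2.
Then g(2) = -4.

-4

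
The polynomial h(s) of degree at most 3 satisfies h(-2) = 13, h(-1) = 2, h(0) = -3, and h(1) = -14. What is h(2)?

-43

Using the Lagrange interpolation formula with nodes -2, -1, 0, 1:
  L_0(s) = (s + 1)s(s - 1) / -6
  L_1(s) = (s + 2)s(s - 1) / 2
  L_2(s) = (s + 2)(s + 1)(s - 1) / -2
  L_3(s) = (s + 2)(s + 1)s / 6
Then h(s) = 13·L_0(s) + 2·L_1(s) - 3·L_2(s) - 14·L_3(s).
Expanding and collecting terms gives h(s) = -2s^3 - 3s^2 - 6s - 3.
Evaluating at s = 2: h(2) = -43.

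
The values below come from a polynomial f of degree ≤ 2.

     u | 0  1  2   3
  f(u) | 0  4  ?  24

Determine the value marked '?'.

The 3 known points determine the degree-2 polynomial uniquely.
Write f(u) = au^2 + bu + c. Substituting each data point gives a linear system:
  c = 0
  a + b + c = 4
  9a + 3b + c = 24
Solving the system yields a = 2, b = 2, c = 0.
So f(u) = 2u² + 2u.
Then f(2) = 12.

12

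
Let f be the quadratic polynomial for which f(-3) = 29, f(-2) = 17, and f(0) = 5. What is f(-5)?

65

Using the Lagrange interpolation formula with nodes -3, -2, 0:
  L_0(s) = (s + 2)s / 3
  L_1(s) = (s + 3)s / -2
  L_2(s) = (s + 3)(s + 2) / 6
Then f(s) = 29·L_0(s) + 17·L_1(s) + 5·L_2(s).
Expanding and collecting terms gives f(s) = 2s^2 - 2s + 5.
Evaluating at s = -5: f(-5) = 65.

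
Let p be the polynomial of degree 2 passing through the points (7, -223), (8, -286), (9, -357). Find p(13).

Write p(u) = au^2 + bu + c. Substituting each data point gives a linear system:
  49a + 7b + c = -223
  64a + 8b + c = -286
  81a + 9b + c = -357
Solving the system yields a = -4, b = -3, c = -6.
So p(u) = -4u^2 - 3u - 6.
Then p(13) = -721.

-721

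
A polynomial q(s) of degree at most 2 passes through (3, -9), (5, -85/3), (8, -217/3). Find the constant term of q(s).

Write q(s) = as^2 + bs + c. Substituting each data point gives a linear system:
  9a + 3b + c = -9
  25a + 5b + c = -85/3
  64a + 8b + c = -217/3
Solving the system yields a = -1, b = -5/3, c = 5.
So q(s) = -s^2 - (5/3)s + 5.
The constant term is 5.

5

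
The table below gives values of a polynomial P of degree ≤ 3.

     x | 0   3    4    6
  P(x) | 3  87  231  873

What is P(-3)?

Write P(x) = ax^3 + bx^2 + cx + d. Substituting each data point gives a linear system:
  d = 3
  27a + 9b + 3c + d = 87
  64a + 16b + 4c + d = 231
  216a + 36b + 6c + d = 873
Solving the system yields a = 5, b = -6, c = 1, d = 3.
So P(x) = 5x³ - 6x² + x + 3.
Then P(-3) = -189.

-189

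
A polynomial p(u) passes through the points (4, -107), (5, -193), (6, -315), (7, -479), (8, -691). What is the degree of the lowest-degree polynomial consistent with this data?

3

Forward differences of the values at u = 4, 5, 6, 7, 8:
  p  : -107  -193  -315  -479  -691
  Δ  : -86  -122  -164  -212
  Δ^2: -36  -42  -48
  Δ^3: -6  -6
  Δ^4: 0
The third differences are constant (-6) and nonzero, while all higher differences vanish, so the minimal degree is 3.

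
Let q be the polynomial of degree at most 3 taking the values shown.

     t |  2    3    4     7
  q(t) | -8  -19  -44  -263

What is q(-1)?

1

Write q(t) = at^3 + bt^2 + ct + d. Substituting each data point gives a linear system:
  8a + 4b + 2c + d = -8
  27a + 9b + 3c + d = -19
  64a + 16b + 4c + d = -44
  343a + 49b + 7c + d = -263
Solving the system yields a = -1, b = 2, c = -2, d = -4.
So q(t) = -t³ + 2t² - 2t - 4.
Then q(-1) = 1.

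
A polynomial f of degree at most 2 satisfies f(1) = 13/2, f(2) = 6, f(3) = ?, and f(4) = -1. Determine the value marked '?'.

7/2

The 3 known points determine the degree-2 polynomial uniquely.
Write f(x) = ax^2 + bx + c. Substituting each data point gives a linear system:
  a + b + c = 13/2
  4a + 2b + c = 6
  16a + 4b + c = -1
Solving the system yields a = -1, b = 5/2, c = 5.
So f(x) = -x^2 + (5/2)x + 5.
Then f(3) = 7/2.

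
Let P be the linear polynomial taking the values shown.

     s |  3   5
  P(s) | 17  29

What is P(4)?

Using the Lagrange interpolation formula with nodes 3, 5:
  L_0(s) = (s - 5) / -2
  L_1(s) = (s - 3) / 2
Then P(s) = 17·L_0(s) + 29·L_1(s).
Expanding and collecting terms gives P(s) = 6s - 1.
Evaluating at s = 4: P(4) = 23.

23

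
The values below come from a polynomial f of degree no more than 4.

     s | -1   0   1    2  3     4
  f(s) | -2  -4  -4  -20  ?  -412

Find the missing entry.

-118

On equispaced nodes a degree-4 polynomial has vanishing fifth forward difference, so
  - f(-1) + 5·f(0) - 10·f(1) + 10·f(2) - 5·f(3) + f(4) = 0.
Substituting the known values and solving for f(3):
  -5·f(3) = 590
  f(3) = -118.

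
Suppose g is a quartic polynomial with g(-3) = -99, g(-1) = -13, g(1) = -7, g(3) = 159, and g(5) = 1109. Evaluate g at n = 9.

9777

Using the Lagrange interpolation formula with nodes -3, -1, 1, 3, 5:
  L_0(n) = (n + 1)(n - 1)(n - 3)(n - 5) / 384
  L_1(n) = (n + 3)(n - 1)(n - 3)(n - 5) / -96
  L_2(n) = (n + 3)(n + 1)(n - 3)(n - 5) / 64
  L_3(n) = (n + 3)(n + 1)(n - 1)(n - 5) / -96
  L_4(n) = (n + 3)(n + 1)(n - 1)(n - 3) / 384
Then g(n) = -99·L_0(n) - 13·L_1(n) - 7·L_2(n) + 159·L_3(n) + 1109·L_4(n).
Expanding and collecting terms gives g(n) = n⁴ + 5n³ - 5n² - 2n - 6.
Evaluating at n = 9: g(9) = 9777.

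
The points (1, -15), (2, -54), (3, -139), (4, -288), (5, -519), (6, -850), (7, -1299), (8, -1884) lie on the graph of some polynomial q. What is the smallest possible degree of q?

3

Forward differences of the values at t = 1, 2, 3, 4, 5, 6, 7, 8:
  q  : -15  -54  -139  -288  -519  -850  -1299  -1884
  Δ  : -39  -85  -149  -231  -331  -449  -585
  Δ^2: -46  -64  -82  -100  -118  -136
  Δ^3: -18  -18  -18  -18  -18
  Δ^4: 0  0  0  0
  Δ^5: 0  0  0
  Δ^6: 0  0
  Δ^7: 0
The third differences are constant (-18) and nonzero, while all higher differences vanish, so the minimal degree is 3.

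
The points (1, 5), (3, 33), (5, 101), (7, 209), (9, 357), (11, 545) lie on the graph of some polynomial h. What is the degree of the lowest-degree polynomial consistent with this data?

Forward differences of the values at s = 1, 3, 5, 7, 9, 11:
  h  : 5  33  101  209  357  545
  Δ  : 28  68  108  148  188
  Δ^2: 40  40  40  40
  Δ^3: 0  0  0
  Δ^4: 0  0
  Δ^5: 0
The second differences are constant (40) and nonzero, while all higher differences vanish, so the minimal degree is 2.

2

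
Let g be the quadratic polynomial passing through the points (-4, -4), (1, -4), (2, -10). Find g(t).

g(t) = -t^2 - 3t

Write g(t) = at^2 + bt + c. Substituting each data point gives a linear system:
  16a - 4b + c = -4
  a + b + c = -4
  4a + 2b + c = -10
Solving the system yields a = -1, b = -3, c = 0.
So g(t) = -t^2 - 3t.
Check: g(1) = -4. ✓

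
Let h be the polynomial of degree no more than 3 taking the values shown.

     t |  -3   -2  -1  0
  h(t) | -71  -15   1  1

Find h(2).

49

Write h(t) = at^3 + bt^2 + ct + d. Substituting each data point gives a linear system:
  -27a + 9b - 3c + d = -71
  -8a + 4b - 2c + d = -15
  -a + b - c + d = 1
  d = 1
Solving the system yields a = 4, b = 4, c = 0, d = 1.
So h(t) = 4t^3 + 4t^2 + 1.
Then h(2) = 49.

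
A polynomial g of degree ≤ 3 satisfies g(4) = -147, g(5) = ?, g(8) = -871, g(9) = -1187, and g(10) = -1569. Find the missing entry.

The 4 known points determine the degree-3 polynomial uniquely.
Write g(n) = an^3 + bn^2 + cn + d. Substituting each data point gives a linear system:
  64a + 16b + 4c + d = -147
  512a + 64b + 8c + d = -871
  729a + 81b + 9c + d = -1187
  1000a + 100b + 10c + d = -1569
Solving the system yields a = -1, b = -6, c = 3, d = 1.
So g(n) = -n³ - 6n² + 3n + 1.
Then g(5) = -259.

-259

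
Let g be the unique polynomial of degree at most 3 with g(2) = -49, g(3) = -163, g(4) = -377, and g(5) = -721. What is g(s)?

Using the Lagrange interpolation formula with nodes 2, 3, 4, 5:
  L_0(s) = (s - 3)(s - 4)(s - 5) / -6
  L_1(s) = (s - 2)(s - 4)(s - 5) / 2
  L_2(s) = (s - 2)(s - 3)(s - 5) / -2
  L_3(s) = (s - 2)(s - 3)(s - 4) / 6
Then g(s) = -49·L_0(s) - 163·L_1(s) - 377·L_2(s) - 721·L_3(s).
Expanding and collecting terms gives g(s) = -5s^3 - 5s^2 + 6s - 1.
Check: g(3) = -163. ✓

g(s) = -5s^3 - 5s^2 + 6s - 1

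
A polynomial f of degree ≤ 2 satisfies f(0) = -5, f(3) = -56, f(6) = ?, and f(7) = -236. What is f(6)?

-179

The 3 known points determine the degree-2 polynomial uniquely.
Write f(u) = au^2 + bu + c. Substituting each data point gives a linear system:
  c = -5
  9a + 3b + c = -56
  49a + 7b + c = -236
Solving the system yields a = -4, b = -5, c = -5.
So f(u) = -4u² - 5u - 5.
Then f(6) = -179.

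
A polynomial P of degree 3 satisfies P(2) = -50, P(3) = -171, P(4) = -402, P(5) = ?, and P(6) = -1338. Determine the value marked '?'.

-779

On equispaced nodes a degree-3 polynomial has vanishing fourth forward difference, so
  P(2) - 4·P(3) + 6·P(4) - 4·P(5) + P(6) = 0.
Substituting the known values and solving for P(5):
  -4·P(5) = 3116
  P(5) = -779.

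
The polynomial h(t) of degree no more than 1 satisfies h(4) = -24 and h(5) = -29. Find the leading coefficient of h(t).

Write h(t) = at + b. Substituting each data point gives a linear system:
  4a + b = -24
  5a + b = -29
Solving the system yields a = -5, b = -4.
So h(t) = -5t - 4.
The leading coefficient is -5.

-5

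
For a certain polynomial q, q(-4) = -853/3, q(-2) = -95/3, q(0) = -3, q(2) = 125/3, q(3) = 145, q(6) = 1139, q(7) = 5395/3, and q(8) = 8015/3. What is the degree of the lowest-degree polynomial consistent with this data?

Divided differences on the nodes -4, -2, 0, 2, 3, 6, 7, 8:
  order 0: -853/3  -95/3  -3  125/3  145  1139  5395/3  8015/3
  order 1: 379/3  43/3  67/3  310/3  994/3  1978/3  2620/3
  order 2: -28  2  27  57  82  107
  order 3: 5  5  5  5  5
  order 4: 0  0  0  0
  order 5: 0  0  0
  order 6: 0  0
  order 7: 0
The order-3 divided differences are all 5 (nonzero) and every higher order vanishes, so the data lies on a polynomial of degree exactly 3.

3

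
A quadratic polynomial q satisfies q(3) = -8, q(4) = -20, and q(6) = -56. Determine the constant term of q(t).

Write q(t) = at^2 + bt + c. Substituting each data point gives a linear system:
  9a + 3b + c = -8
  16a + 4b + c = -20
  36a + 6b + c = -56
Solving the system yields a = -2, b = 2, c = 4.
So q(t) = -2t² + 2t + 4.
The constant term is 4.

4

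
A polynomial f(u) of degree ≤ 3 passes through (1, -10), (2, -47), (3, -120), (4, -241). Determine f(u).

Using the Lagrange interpolation formula with nodes 1, 2, 3, 4:
  L_0(u) = (u - 2)(u - 3)(u - 4) / -6
  L_1(u) = (u - 1)(u - 3)(u - 4) / 2
  L_2(u) = (u - 1)(u - 2)(u - 4) / -2
  L_3(u) = (u - 1)(u - 2)(u - 3) / 6
Then f(u) = -10·L_0(u) - 47·L_1(u) - 120·L_2(u) - 241·L_3(u).
Expanding and collecting terms gives f(u) = -2u^3 - 6u^2 - 5u + 3.
Check: f(1) = -10. ✓

f(u) = -2u^3 - 6u^2 - 5u + 3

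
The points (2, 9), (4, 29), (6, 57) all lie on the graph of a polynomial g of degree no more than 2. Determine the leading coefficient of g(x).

Write g(x) = ax^2 + bx + c. Substituting each data point gives a linear system:
  4a + 2b + c = 9
  16a + 4b + c = 29
  36a + 6b + c = 57
Solving the system yields a = 1, b = 4, c = -3.
So g(x) = x² + 4x - 3.
The leading coefficient is 1.

1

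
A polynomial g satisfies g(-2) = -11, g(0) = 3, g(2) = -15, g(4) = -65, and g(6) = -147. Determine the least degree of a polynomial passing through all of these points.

Forward differences of the values at t = -2, 0, 2, 4, 6:
  g  : -11  3  -15  -65  -147
  Δ  : 14  -18  -50  -82
  Δ^2: -32  -32  -32
  Δ^3: 0  0
  Δ^4: 0
The second differences are constant (-32) and nonzero, while all higher differences vanish, so the minimal degree is 2.

2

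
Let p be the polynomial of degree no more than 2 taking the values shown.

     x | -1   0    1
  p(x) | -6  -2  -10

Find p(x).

Using the Lagrange interpolation formula with nodes -1, 0, 1:
  L_0(x) = x(x - 1) / 2
  L_1(x) = (x + 1)(x - 1) / -1
  L_2(x) = (x + 1)x / 2
Then p(x) = -6·L_0(x) - 2·L_1(x) - 10·L_2(x).
Expanding and collecting terms gives p(x) = -6x² - 2x - 2.
Check: p(0) = -2. ✓

p(x) = -6x^2 - 2x - 2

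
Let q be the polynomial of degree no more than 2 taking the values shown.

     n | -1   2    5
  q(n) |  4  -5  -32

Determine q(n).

q(n) = -n^2 - 2n + 3

Using the Lagrange interpolation formula with nodes -1, 2, 5:
  L_0(n) = (n - 2)(n - 5) / 18
  L_1(n) = (n + 1)(n - 5) / -9
  L_2(n) = (n + 1)(n - 2) / 18
Then q(n) = 4·L_0(n) - 5·L_1(n) - 32·L_2(n).
Expanding and collecting terms gives q(n) = -n² - 2n + 3.
Check: q(2) = -5. ✓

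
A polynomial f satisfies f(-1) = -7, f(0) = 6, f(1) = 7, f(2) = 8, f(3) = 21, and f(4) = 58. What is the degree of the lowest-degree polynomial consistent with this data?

Forward differences of the values at t = -1, 0, 1, 2, 3, 4:
  f  : -7  6  7  8  21  58
  Δ  : 13  1  1  13  37
  Δ^2: -12  0  12  24
  Δ^3: 12  12  12
  Δ^4: 0  0
  Δ^5: 0
The third differences are constant (12) and nonzero, while all higher differences vanish, so the minimal degree is 3.

3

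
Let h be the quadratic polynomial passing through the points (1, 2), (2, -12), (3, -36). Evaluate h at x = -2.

Using the Lagrange interpolation formula with nodes 1, 2, 3:
  L_0(x) = (x - 2)(x - 3) / 2
  L_1(x) = (x - 1)(x - 3) / -1
  L_2(x) = (x - 1)(x - 2) / 2
Then h(x) = 2·L_0(x) - 12·L_1(x) - 36·L_2(x).
Expanding and collecting terms gives h(x) = -5x² + x + 6.
Evaluating at x = -2: h(-2) = -16.

-16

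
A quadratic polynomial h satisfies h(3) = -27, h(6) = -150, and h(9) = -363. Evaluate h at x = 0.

6

Write h(x) = ax^2 + bx + c. Substituting each data point gives a linear system:
  9a + 3b + c = -27
  36a + 6b + c = -150
  81a + 9b + c = -363
Solving the system yields a = -5, b = 4, c = 6.
So h(x) = -5x^2 + 4x + 6.
Then h(0) = 6.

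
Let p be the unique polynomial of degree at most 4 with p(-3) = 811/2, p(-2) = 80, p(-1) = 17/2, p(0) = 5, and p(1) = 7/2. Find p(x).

Write p(x) = ax^4 + bx^3 + cx^2 + dx + e. Substituting each data point gives a linear system:
  81a - 27b + 9c - 3d + e = 811/2
  16a - 8b + 4c - 2d + e = 80
  a - b + c - d + e = 17/2
  e = 5
  a + b + c + d + e = 7/2
Solving the system yields a = 5, b = -1, c = -4, d = -3/2, e = 5.
So p(x) = 5x^4 - x^3 - 4x^2 - (3/2)x + 5.
Check: p(-2) = 80. ✓

p(x) = 5x^4 - x^3 - 4x^2 - (3/2)x + 5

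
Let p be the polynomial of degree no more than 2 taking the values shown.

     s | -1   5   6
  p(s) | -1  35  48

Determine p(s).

p(s) = s^2 + 2s

Using the Lagrange interpolation formula with nodes -1, 5, 6:
  L_0(s) = (s - 5)(s - 6) / 42
  L_1(s) = (s + 1)(s - 6) / -6
  L_2(s) = (s + 1)(s - 5) / 7
Then p(s) = -1·L_0(s) + 35·L_1(s) + 48·L_2(s).
Expanding and collecting terms gives p(s) = s^2 + 2s.
Check: p(6) = 48. ✓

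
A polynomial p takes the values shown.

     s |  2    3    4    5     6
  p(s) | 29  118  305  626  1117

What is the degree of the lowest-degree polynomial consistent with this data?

Forward differences of the values at s = 2, 3, 4, 5, 6:
  p  : 29  118  305  626  1117
  Δ  : 89  187  321  491
  Δ^2: 98  134  170
  Δ^3: 36  36
  Δ^4: 0
The third differences are constant (36) and nonzero, while all higher differences vanish, so the minimal degree is 3.

3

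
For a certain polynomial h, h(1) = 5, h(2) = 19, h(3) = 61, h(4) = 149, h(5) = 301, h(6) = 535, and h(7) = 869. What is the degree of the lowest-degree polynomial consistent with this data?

Forward differences of the values at t = 1, 2, 3, 4, 5, 6, 7:
  h  : 5  19  61  149  301  535  869
  Δ  : 14  42  88  152  234  334
  Δ^2: 28  46  64  82  100
  Δ^3: 18  18  18  18
  Δ^4: 0  0  0
  Δ^5: 0  0
  Δ^6: 0
The third differences are constant (18) and nonzero, while all higher differences vanish, so the minimal degree is 3.

3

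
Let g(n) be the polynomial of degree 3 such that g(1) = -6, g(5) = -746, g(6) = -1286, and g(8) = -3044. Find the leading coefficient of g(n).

-6

Write g(n) = an^3 + bn^2 + cn + d. Substituting each data point gives a linear system:
  a + b + c + d = -6
  125a + 25b + 5c + d = -746
  216a + 36b + 6c + d = -1286
  512a + 64b + 8c + d = -3044
Solving the system yields a = -6, b = 1, c = -5, d = 4.
So g(n) = -6n^3 + n^2 - 5n + 4.
The leading coefficient is -6.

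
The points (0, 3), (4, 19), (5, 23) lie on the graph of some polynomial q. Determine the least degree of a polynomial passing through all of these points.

1

Divided differences on the nodes 0, 4, 5:
  order 0: 3  19  23
  order 1: 4  4
  order 2: 0
The order-1 divided differences are all 4 (nonzero) and every higher order vanishes, so the data lies on a polynomial of degree exactly 1.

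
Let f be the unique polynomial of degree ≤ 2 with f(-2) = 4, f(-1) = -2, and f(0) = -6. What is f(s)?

Write f(s) = as^2 + bs + c. Substituting each data point gives a linear system:
  4a - 2b + c = 4
  a - b + c = -2
  c = -6
Solving the system yields a = 1, b = -3, c = -6.
So f(s) = s² - 3s - 6.
Check: f(-1) = -2. ✓

f(s) = s^2 - 3s - 6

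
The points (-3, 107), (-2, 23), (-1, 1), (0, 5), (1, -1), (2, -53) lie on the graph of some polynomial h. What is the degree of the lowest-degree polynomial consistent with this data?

3

Forward differences of the values at t = -3, -2, -1, 0, 1, 2:
  h  : 107  23  1  5  -1  -53
  Δ  : -84  -22  4  -6  -52
  Δ^2: 62  26  -10  -46
  Δ^3: -36  -36  -36
  Δ^4: 0  0
  Δ^5: 0
The third differences are constant (-36) and nonzero, while all higher differences vanish, so the minimal degree is 3.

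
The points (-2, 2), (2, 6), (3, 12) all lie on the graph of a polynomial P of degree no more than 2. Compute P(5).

30

Using the Lagrange interpolation formula with nodes -2, 2, 3:
  L_0(s) = (s - 2)(s - 3) / 20
  L_1(s) = (s + 2)(s - 3) / -4
  L_2(s) = (s + 2)(s - 2) / 5
Then P(s) = 2·L_0(s) + 6·L_1(s) + 12·L_2(s).
Expanding and collecting terms gives P(s) = s^2 + s.
Evaluating at s = 5: P(5) = 30.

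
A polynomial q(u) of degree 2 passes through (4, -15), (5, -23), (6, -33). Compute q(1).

-3

Using the Lagrange interpolation formula with nodes 4, 5, 6:
  L_0(u) = (u - 5)(u - 6) / 2
  L_1(u) = (u - 4)(u - 6) / -1
  L_2(u) = (u - 4)(u - 5) / 2
Then q(u) = -15·L_0(u) - 23·L_1(u) - 33·L_2(u).
Expanding and collecting terms gives q(u) = -u^2 + u - 3.
Evaluating at u = 1: q(1) = -3.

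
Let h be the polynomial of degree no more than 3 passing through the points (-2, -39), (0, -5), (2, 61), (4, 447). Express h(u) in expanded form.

Using the Lagrange interpolation formula with nodes -2, 0, 2, 4:
  L_0(u) = u(u - 2)(u - 4) / -48
  L_1(u) = (u + 2)(u - 2)(u - 4) / 16
  L_2(u) = (u + 2)u(u - 4) / -16
  L_3(u) = (u + 2)u(u - 2) / 48
Then h(u) = -39·L_0(u) - 5·L_1(u) + 61·L_2(u) + 447·L_3(u).
Expanding and collecting terms gives h(u) = 6u^3 + 4u^2 + u - 5.
Check: h(-2) = -39. ✓

h(u) = 6u^3 + 4u^2 + u - 5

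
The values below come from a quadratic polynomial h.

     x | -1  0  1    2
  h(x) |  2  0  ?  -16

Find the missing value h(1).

-6

The 3 known points determine the degree-2 polynomial uniquely.
Write h(x) = ax^2 + bx + c. Substituting each data point gives a linear system:
  a - b + c = 2
  c = 0
  4a + 2b + c = -16
Solving the system yields a = -2, b = -4, c = 0.
So h(x) = -2x² - 4x.
Then h(1) = -6.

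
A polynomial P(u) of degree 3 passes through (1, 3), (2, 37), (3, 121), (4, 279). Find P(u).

Using the Lagrange interpolation formula with nodes 1, 2, 3, 4:
  L_0(u) = (u - 2)(u - 3)(u - 4) / -6
  L_1(u) = (u - 1)(u - 3)(u - 4) / 2
  L_2(u) = (u - 1)(u - 2)(u - 4) / -2
  L_3(u) = (u - 1)(u - 2)(u - 3) / 6
Then P(u) = 3·L_0(u) + 37·L_1(u) + 121·L_2(u) + 279·L_3(u).
Expanding and collecting terms gives P(u) = 4u³ + u² + 3u - 5.
Check: P(2) = 37. ✓

P(u) = 4u^3 + u^2 + 3u - 5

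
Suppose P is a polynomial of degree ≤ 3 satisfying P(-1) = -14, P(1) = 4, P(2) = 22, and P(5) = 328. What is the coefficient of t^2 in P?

-3

Write P(t) = at^3 + bt^2 + ct + d. Substituting each data point gives a linear system:
  -a + b - c + d = -14
  a + b + c + d = 4
  8a + 4b + 2c + d = 22
  125a + 25b + 5c + d = 328
Solving the system yields a = 3, b = -3, c = 6, d = -2.
So P(t) = 3t^3 - 3t^2 + 6t - 2.
The coefficient of t^2 is -3.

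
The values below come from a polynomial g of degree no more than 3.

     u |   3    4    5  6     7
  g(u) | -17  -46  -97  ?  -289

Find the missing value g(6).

-176

The 4 known points determine the degree-3 polynomial uniquely.
Write g(u) = au^3 + bu^2 + cu + d. Substituting each data point gives a linear system:
  27a + 9b + 3c + d = -17
  64a + 16b + 4c + d = -46
  125a + 25b + 5c + d = -97
  343a + 49b + 7c + d = -289
Solving the system yields a = -1, b = 1, c = 1, d = -2.
So g(u) = -u^3 + u^2 + u - 2.
Then g(6) = -176.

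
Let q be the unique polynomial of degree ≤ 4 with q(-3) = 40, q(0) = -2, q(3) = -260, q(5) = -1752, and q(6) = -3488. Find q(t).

Using the Lagrange interpolation formula with nodes -3, 0, 3, 5, 6:
  L_0(t) = t(t - 3)(t - 5)(t - 6) / 1296
  L_1(t) = (t + 3)(t - 3)(t - 5)(t - 6) / -270
  L_2(t) = (t + 3)t(t - 5)(t - 6) / 108
  L_3(t) = (t + 3)t(t - 3)(t - 6) / -80
  L_4(t) = (t + 3)t(t - 3)(t - 5) / 162
Then q(t) = 40·L_0(t) - 2·L_1(t) - 260·L_2(t) - 1752·L_3(t) - 3488·L_4(t).
Expanding and collecting terms gives q(t) = -2t⁴ - 5t³ + 6t² - 5t - 2.
Check: q(5) = -1752. ✓

q(t) = -2t^4 - 5t^3 + 6t^2 - 5t - 2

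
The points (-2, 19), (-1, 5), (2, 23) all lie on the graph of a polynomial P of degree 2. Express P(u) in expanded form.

Using the Lagrange interpolation formula with nodes -2, -1, 2:
  L_0(u) = (u + 1)(u - 2) / 4
  L_1(u) = (u + 2)(u - 2) / -3
  L_2(u) = (u + 2)(u + 1) / 12
Then P(u) = 19·L_0(u) + 5·L_1(u) + 23·L_2(u).
Expanding and collecting terms gives P(u) = 5u^2 + u + 1.
Check: P(-1) = 5. ✓

P(u) = 5u^2 + u + 1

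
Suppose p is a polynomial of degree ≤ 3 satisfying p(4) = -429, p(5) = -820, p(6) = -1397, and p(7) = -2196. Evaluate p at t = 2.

-61

Forward differences of the values at t = 4, 5, 6, 7:
  p  : -429  -820  -1397  -2196
  Δ  : -391  -577  -799
  Δ^2: -186  -222
  Δ^3: -36
The third differences are constant, confirming degree 3.
Interpolating (Newton forward form) and evaluating at t = 2 gives p(2) = -61.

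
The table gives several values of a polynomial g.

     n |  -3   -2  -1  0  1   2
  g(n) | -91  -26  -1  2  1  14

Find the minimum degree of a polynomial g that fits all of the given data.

Forward differences of the values at n = -3, -2, -1, 0, 1, 2:
  g  : -91  -26  -1  2  1  14
  Δ  : 65  25  3  -1  13
  Δ^2: -40  -22  -4  14
  Δ^3: 18  18  18
  Δ^4: 0  0
  Δ^5: 0
The third differences are constant (18) and nonzero, while all higher differences vanish, so the minimal degree is 3.

3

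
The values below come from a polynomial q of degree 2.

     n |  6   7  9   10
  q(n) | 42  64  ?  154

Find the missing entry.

The 3 known points determine the degree-2 polynomial uniquely.
Write q(n) = an^2 + bn + c. Substituting each data point gives a linear system:
  36a + 6b + c = 42
  49a + 7b + c = 64
  100a + 10b + c = 154
Solving the system yields a = 2, b = -4, c = -6.
So q(n) = 2n² - 4n - 6.
Then q(9) = 120.

120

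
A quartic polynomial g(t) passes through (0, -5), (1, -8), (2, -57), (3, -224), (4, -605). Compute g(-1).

Forward differences of the values at t = 0, 1, 2, 3, 4:
  g  : -5  -8  -57  -224  -605
  Δ  : -3  -49  -167  -381
  Δ^2: -46  -118  -214
  Δ^3: -72  -96
  Δ^4: -24
The fourth differences are constant, confirming degree 4.
Interpolating (Newton forward form) and evaluating at t = -1 gives g(-1) = 0.

0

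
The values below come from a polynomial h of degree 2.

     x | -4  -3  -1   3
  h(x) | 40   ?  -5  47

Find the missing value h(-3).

17

The 3 known points determine the degree-2 polynomial uniquely.
Write h(x) = ax^2 + bx + c. Substituting each data point gives a linear system:
  16a - 4b + c = 40
  a - b + c = -5
  9a + 3b + c = 47
Solving the system yields a = 4, b = 5, c = -4.
So h(x) = 4x^2 + 5x - 4.
Then h(-3) = 17.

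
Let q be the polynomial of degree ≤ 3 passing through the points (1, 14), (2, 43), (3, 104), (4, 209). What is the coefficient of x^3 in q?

2

Write q(x) = ax^3 + bx^2 + cx + d. Substituting each data point gives a linear system:
  a + b + c + d = 14
  8a + 4b + 2c + d = 43
  27a + 9b + 3c + d = 104
  64a + 16b + 4c + d = 209
Solving the system yields a = 2, b = 4, c = 3, d = 5.
So q(x) = 2x^3 + 4x^2 + 3x + 5.
The leading coefficient is 2.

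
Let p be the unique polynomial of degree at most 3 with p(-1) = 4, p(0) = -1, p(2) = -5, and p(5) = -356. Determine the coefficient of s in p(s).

4

Write p(s) = as^3 + bs^2 + cs + d. Substituting each data point gives a linear system:
  -a + b - c + d = 4
  d = -1
  8a + 4b + 2c + d = -5
  125a + 25b + 5c + d = -356
Solving the system yields a = -4, b = 5, c = 4, d = -1.
So p(s) = -4s^3 + 5s^2 + 4s - 1.
The coefficient of s is 4.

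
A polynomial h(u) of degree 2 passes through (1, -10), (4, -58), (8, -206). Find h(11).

Using the Lagrange interpolation formula with nodes 1, 4, 8:
  L_0(u) = (u - 4)(u - 8) / 21
  L_1(u) = (u - 1)(u - 8) / -12
  L_2(u) = (u - 1)(u - 4) / 28
Then h(u) = -10·L_0(u) - 58·L_1(u) - 206·L_2(u).
Expanding and collecting terms gives h(u) = -3u^2 - u - 6.
Evaluating at u = 11: h(11) = -380.

-380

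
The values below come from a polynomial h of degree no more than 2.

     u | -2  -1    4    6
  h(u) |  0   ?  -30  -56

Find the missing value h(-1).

The 3 known points determine the degree-2 polynomial uniquely.
Write h(u) = au^2 + bu + c. Substituting each data point gives a linear system:
  4a - 2b + c = 0
  16a + 4b + c = -30
  36a + 6b + c = -56
Solving the system yields a = -1, b = -3, c = -2.
So h(u) = -u^2 - 3u - 2.
Then h(-1) = 0.

0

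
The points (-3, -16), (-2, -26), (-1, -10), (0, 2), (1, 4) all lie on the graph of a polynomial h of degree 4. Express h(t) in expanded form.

Write h(t) = at^4 + bt^3 + ct^2 + dt + e. Substituting each data point gives a linear system:
  81a - 27b + 9c - 3d + e = -16
  16a - 8b + 4c - 2d + e = -26
  a - b + c - d + e = -10
  e = 2
  a + b + c + d + e = 4
Solving the system yields a = 1, b = 1, c = -6, d = 6, e = 2.
So h(t) = t^4 + t^3 - 6t^2 + 6t + 2.
Check: h(-2) = -26. ✓

h(t) = t^4 + t^3 - 6t^2 + 6t + 2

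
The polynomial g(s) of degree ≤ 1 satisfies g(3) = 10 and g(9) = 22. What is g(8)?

20

Write g(s) = as + b. Substituting each data point gives a linear system:
  3a + b = 10
  9a + b = 22
Solving the system yields a = 2, b = 4.
So g(s) = 2s + 4.
Then g(8) = 20.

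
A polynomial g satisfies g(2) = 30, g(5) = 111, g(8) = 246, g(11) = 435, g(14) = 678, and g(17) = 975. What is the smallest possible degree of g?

Forward differences of the values at n = 2, 5, 8, 11, 14, 17:
  g  : 30  111  246  435  678  975
  Δ  : 81  135  189  243  297
  Δ^2: 54  54  54  54
  Δ^3: 0  0  0
  Δ^4: 0  0
  Δ^5: 0
The second differences are constant (54) and nonzero, while all higher differences vanish, so the minimal degree is 2.

2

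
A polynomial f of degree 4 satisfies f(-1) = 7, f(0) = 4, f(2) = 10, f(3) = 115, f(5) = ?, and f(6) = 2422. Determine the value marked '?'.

1129

The 5 known points determine the degree-4 polynomial uniquely.
Write f(s) = as^4 + bs^3 + cs^2 + ds + e. Substituting each data point gives a linear system:
  a - b + c - d + e = 7
  e = 4
  16a + 8b + 4c + 2d + e = 10
  81a + 27b + 9c + 3d + e = 115
  1296a + 216b + 36c + 6d + e = 2422
Solving the system yields a = 2, b = 0, c = -4, d = -5, e = 4.
So f(s) = 2s⁴ - 4s² - 5s + 4.
Then f(5) = 1129.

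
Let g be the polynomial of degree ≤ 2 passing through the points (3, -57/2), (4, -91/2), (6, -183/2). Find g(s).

g(s) = -2s^2 - 3s - 3/2

Write g(s) = as^2 + bs + c. Substituting each data point gives a linear system:
  9a + 3b + c = -57/2
  16a + 4b + c = -91/2
  36a + 6b + c = -183/2
Solving the system yields a = -2, b = -3, c = -3/2.
So g(s) = -2s^2 - 3s - 3/2.
Check: g(6) = -183/2. ✓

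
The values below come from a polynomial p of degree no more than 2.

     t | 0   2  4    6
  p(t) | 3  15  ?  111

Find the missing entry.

The 3 known points determine the degree-2 polynomial uniquely.
Write p(t) = at^2 + bt + c. Substituting each data point gives a linear system:
  c = 3
  4a + 2b + c = 15
  36a + 6b + c = 111
Solving the system yields a = 3, b = 0, c = 3.
So p(t) = 3t^2 + 3.
Then p(4) = 51.

51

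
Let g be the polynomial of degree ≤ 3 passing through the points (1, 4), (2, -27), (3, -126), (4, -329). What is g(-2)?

49

Write g(t) = at^3 + bt^2 + ct + d. Substituting each data point gives a linear system:
  a + b + c + d = 4
  8a + 4b + 2c + d = -27
  27a + 9b + 3c + d = -126
  64a + 16b + 4c + d = -329
Solving the system yields a = -6, b = 2, c = 5, d = 3.
So g(t) = -6t³ + 2t² + 5t + 3.
Then g(-2) = 49.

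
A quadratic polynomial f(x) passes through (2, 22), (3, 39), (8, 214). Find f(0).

6

Write f(x) = ax^2 + bx + c. Substituting each data point gives a linear system:
  4a + 2b + c = 22
  9a + 3b + c = 39
  64a + 8b + c = 214
Solving the system yields a = 3, b = 2, c = 6.
So f(x) = 3x² + 2x + 6.
Then f(0) = 6.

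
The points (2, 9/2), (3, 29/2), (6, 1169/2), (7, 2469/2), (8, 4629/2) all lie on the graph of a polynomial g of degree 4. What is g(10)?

Using the Lagrange interpolation formula with nodes 2, 3, 6, 7, 8:
  L_0(t) = (t - 3)(t - 6)(t - 7)(t - 8) / 120
  L_1(t) = (t - 2)(t - 6)(t - 7)(t - 8) / -60
  L_2(t) = (t - 2)(t - 3)(t - 7)(t - 8) / 24
  L_3(t) = (t - 2)(t - 3)(t - 6)(t - 8) / -20
  L_4(t) = (t - 2)(t - 3)(t - 6)(t - 7) / 60
Then g(t) = 9/2·L_0(t) + 29/2·L_1(t) + 1169/2·L_2(t) + 2469/2·L_3(t) + 4629/2·L_4(t).
Expanding and collecting terms gives g(t) = t^4 - 4t^3 + 4t^2 + t + 5/2.
Evaluating at t = 10: g(10) = 12825/2.

12825/2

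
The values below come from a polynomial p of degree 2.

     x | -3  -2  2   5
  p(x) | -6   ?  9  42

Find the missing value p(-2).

The 3 known points determine the degree-2 polynomial uniquely.
Write p(x) = ax^2 + bx + c. Substituting each data point gives a linear system:
  9a - 3b + c = -6
  4a + 2b + c = 9
  25a + 5b + c = 42
Solving the system yields a = 1, b = 4, c = -3.
So p(x) = x² + 4x - 3.
Then p(-2) = -7.

-7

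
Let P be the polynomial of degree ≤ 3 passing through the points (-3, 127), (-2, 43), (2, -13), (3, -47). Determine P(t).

Write P(t) = at^3 + bt^2 + ct + d. Substituting each data point gives a linear system:
  -27a + 9b - 3c + d = 127
  -8a + 4b - 2c + d = 43
  8a + 4b + 2c + d = -13
  27a + 9b + 3c + d = -47
Solving the system yields a = -3, b = 5, c = -2, d = -5.
So P(t) = -3t³ + 5t² - 2t - 5.
Check: P(-3) = 127. ✓

P(t) = -3t^3 + 5t^2 - 2t - 5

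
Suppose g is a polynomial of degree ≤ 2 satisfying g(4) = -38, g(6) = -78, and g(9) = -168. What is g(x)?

Using the Lagrange interpolation formula with nodes 4, 6, 9:
  L_0(x) = (x - 6)(x - 9) / 10
  L_1(x) = (x - 4)(x - 9) / -6
  L_2(x) = (x - 4)(x - 6) / 15
Then g(x) = -38·L_0(x) - 78·L_1(x) - 168·L_2(x).
Expanding and collecting terms gives g(x) = -2x^2 - 6.
Check: g(4) = -38. ✓

g(x) = -2x^2 - 6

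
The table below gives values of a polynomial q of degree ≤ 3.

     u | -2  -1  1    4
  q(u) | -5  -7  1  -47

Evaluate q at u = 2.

-1

Write q(u) = au^3 + bu^2 + cu + d. Substituting each data point gives a linear system:
  -8a + 4b - 2c + d = -5
  -a + b - c + d = -7
  a + b + c + d = 1
  64a + 16b + 4c + d = -47
Solving the system yields a = -1, b = 0, c = 5, d = -3.
So q(u) = -u³ + 5u - 3.
Then q(2) = -1.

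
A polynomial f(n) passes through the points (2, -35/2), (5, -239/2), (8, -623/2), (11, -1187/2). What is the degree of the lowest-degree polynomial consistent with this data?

2

Forward differences of the values at n = 2, 5, 8, 11:
  f  : -35/2  -239/2  -623/2  -1187/2
  Δ  : -102  -192  -282
  Δ^2: -90  -90
  Δ^3: 0
The second differences are constant (-90) and nonzero, while all higher differences vanish, so the minimal degree is 2.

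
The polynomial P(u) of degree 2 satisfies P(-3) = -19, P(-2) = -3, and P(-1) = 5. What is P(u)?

P(u) = -4u^2 - 4u + 5

Write P(u) = au^2 + bu + c. Substituting each data point gives a linear system:
  9a - 3b + c = -19
  4a - 2b + c = -3
  a - b + c = 5
Solving the system yields a = -4, b = -4, c = 5.
So P(u) = -4u^2 - 4u + 5.
Check: P(-2) = -3. ✓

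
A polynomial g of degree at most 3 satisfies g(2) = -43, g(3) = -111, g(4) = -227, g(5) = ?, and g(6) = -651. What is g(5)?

-403

The 4 known points determine the degree-3 polynomial uniquely.
Write g(s) = as^3 + bs^2 + cs + d. Substituting each data point gives a linear system:
  8a + 4b + 2c + d = -43
  27a + 9b + 3c + d = -111
  64a + 16b + 4c + d = -227
  216a + 36b + 6c + d = -651
Solving the system yields a = -2, b = -6, c = 0, d = -3.
So g(s) = -2s^3 - 6s^2 - 3.
Then g(5) = -403.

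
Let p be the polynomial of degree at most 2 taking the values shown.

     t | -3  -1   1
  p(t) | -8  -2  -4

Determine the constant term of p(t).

-2

Write p(t) = at^2 + bt + c. Substituting each data point gives a linear system:
  9a - 3b + c = -8
  a - b + c = -2
  a + b + c = -4
Solving the system yields a = -1, b = -1, c = -2.
So p(t) = -t^2 - t - 2.
The constant term is -2.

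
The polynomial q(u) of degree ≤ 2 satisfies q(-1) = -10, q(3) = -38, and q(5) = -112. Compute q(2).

Using the Lagrange interpolation formula with nodes -1, 3, 5:
  L_0(u) = (u - 3)(u - 5) / 24
  L_1(u) = (u + 1)(u - 5) / -8
  L_2(u) = (u + 1)(u - 3) / 12
Then q(u) = -10·L_0(u) - 38·L_1(u) - 112·L_2(u).
Expanding and collecting terms gives q(u) = -5u² + 3u - 2.
Evaluating at u = 2: q(2) = -16.

-16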